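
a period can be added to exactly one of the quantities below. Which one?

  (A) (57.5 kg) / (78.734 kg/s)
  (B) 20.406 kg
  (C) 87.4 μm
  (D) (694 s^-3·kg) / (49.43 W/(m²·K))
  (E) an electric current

(A)

Reference: [period] = s.
Each option:
  (A) [kg] / [kg·s⁻¹] = s  ← same
  (B) kg
  (C) m
  (D) [kg·s⁻³] / [kg·s⁻³·K⁻¹] = K
  (E) [electric current] = A
Only (A) matches s.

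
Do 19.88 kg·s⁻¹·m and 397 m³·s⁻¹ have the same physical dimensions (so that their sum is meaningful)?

No

Reduce each to base SI dimensions:
  19.88 kg·s⁻¹·m:  kg·m·s⁻¹
  397 m³·s⁻¹:  m³·s⁻¹
kg·m·s⁻¹ ≠ m³·s⁻¹, so they cannot be added.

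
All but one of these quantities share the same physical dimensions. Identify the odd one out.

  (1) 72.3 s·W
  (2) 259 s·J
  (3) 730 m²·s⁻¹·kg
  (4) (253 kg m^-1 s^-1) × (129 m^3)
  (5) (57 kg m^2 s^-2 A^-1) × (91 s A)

Work out the base dimensions of each:
  (1) W·s = J·s⁻¹·s = kg·m²·s⁻²
  (2) J·s = N·m·s = kg·m²·s⁻¹
  (3) kg·m²·s⁻¹
  (4) [kg·m⁻¹·s⁻¹] · [m³] = kg·m²·s⁻¹
  (5) [kg·m²·s⁻²·A⁻¹] · [s·A] = kg·m²·s⁻¹
All reduce to kg·m²·s⁻¹ except (1), which is kg·m²·s⁻².

(1)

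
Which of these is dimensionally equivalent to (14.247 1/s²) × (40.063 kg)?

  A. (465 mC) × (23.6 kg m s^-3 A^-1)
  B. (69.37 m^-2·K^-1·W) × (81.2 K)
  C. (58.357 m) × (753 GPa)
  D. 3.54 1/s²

C.

Reference: [s⁻²] · [kg] = kg·s⁻².
Each option:
  A. [s·A] · [kg·m·s⁻³·A⁻¹] = kg·m·s⁻²
  B. [kg·s⁻³·K⁻¹] · [K] = kg·s⁻³
  C. [m] · [kg·m⁻¹·s⁻²] = kg·s⁻²  ← same
  D. s⁻²
Only C. matches kg·s⁻².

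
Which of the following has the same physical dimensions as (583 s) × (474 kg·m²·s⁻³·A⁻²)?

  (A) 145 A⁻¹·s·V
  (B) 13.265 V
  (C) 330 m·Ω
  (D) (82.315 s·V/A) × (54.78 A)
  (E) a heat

(A)

Reference: [s] · [kg·m²·s⁻³·A⁻²] = kg·m²·s⁻²·A⁻².
Each option:
  (A) V·s·A⁻¹ = J·C⁻¹·s·A⁻¹ = kg·m²·s⁻²·A⁻²  ← same
  (B) V = J·C⁻¹ = kg·m²·s⁻³·A⁻¹
  (C) Ω·m = V·A⁻¹·m = kg·m³·s⁻³·A⁻²
  (D) [kg·m²·s⁻²·A⁻²] · [A] = kg·m²·s⁻²·A⁻¹
  (E) [heat] = kg·m²·s⁻²
Only (A) matches kg·m²·s⁻²·A⁻².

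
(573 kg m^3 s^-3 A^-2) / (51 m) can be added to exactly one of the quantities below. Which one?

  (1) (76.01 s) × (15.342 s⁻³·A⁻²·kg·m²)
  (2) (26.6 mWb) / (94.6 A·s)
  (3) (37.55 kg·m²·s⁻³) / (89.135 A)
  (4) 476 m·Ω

(2)

Reference: [kg·m³·s⁻³·A⁻²] / [m] = kg·m²·s⁻³·A⁻².
Each option:
  (1) [s] · [kg·m²·s⁻³·A⁻²] = kg·m²·s⁻²·A⁻²
  (2) [kg·m²·s⁻²·A⁻¹] / [s·A] = kg·m²·s⁻³·A⁻²  ← same
  (3) [kg·m²·s⁻³] / [A] = kg·m²·s⁻³·A⁻¹
  (4) Ω·m = V·A⁻¹·m = kg·m³·s⁻³·A⁻²
Only (2) matches kg·m²·s⁻³·A⁻².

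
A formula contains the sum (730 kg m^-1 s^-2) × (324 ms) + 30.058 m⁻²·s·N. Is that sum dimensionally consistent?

Dimensions:
  (730 kg m^-1 s^-2) × (324 ms):  [kg·m⁻¹·s⁻²] · [s] = kg·m⁻¹·s⁻¹
  30.058 m⁻²·s·N:  N·s·m⁻² = kg·m·s⁻²·s·m⁻² = kg·m⁻¹·s⁻¹
Both are kg·m⁻¹·s⁻¹, so they have the same dimensions and can be added.

Yes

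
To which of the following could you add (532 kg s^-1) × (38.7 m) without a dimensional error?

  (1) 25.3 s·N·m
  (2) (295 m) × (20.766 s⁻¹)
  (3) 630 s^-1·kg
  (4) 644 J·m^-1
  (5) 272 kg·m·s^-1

(5)

Reference: [kg·s⁻¹] · [m] = kg·m·s⁻¹.
Each option:
  (1) N·m·s = kg·m·s⁻²·m·s = kg·m²·s⁻¹
  (2) [m] · [s⁻¹] = m·s⁻¹
  (3) kg·s⁻¹
  (4) J·m⁻¹ = N·m·m⁻¹ = kg·m·s⁻²
  (5) kg·m·s⁻¹  ← same
Only (5) matches kg·m·s⁻¹.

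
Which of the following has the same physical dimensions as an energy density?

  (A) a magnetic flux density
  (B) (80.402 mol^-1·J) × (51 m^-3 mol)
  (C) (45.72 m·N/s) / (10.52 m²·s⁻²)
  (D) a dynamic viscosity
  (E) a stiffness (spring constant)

Reference: [energy density] = kg·m⁻¹·s⁻².
Each option:
  (A) [magnetic flux density] = kg·s⁻²·A⁻¹
  (B) [kg·m²·s⁻²·mol⁻¹] · [m⁻³·mol] = kg·m⁻¹·s⁻²  ← same
  (C) [kg·m²·s⁻³] / [m²·s⁻²] = kg·s⁻¹
  (D) [dynamic viscosity] = kg·m⁻¹·s⁻¹
  (E) [stiffness (spring constant)] = kg·s⁻²
Only (B) matches kg·m⁻¹·s⁻².

(B)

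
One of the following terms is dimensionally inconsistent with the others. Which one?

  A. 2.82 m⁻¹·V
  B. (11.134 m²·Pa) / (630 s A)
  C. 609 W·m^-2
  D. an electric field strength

C.

Expand each in SI base units:
  A. V·m⁻¹ = J·C⁻¹·m⁻¹ = kg·m·s⁻³·A⁻¹
  B. [kg·m·s⁻²] / [s·A] = kg·m·s⁻³·A⁻¹
  C. W·m⁻² = J·s⁻¹·m⁻² = kg·s⁻³
  D. [electric field strength] = kg·m·s⁻³·A⁻¹
All reduce to kg·m·s⁻³·A⁻¹ except C., which is kg·s⁻³.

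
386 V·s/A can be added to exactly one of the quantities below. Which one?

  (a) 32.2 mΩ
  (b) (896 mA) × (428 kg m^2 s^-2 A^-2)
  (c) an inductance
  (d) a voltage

(c)

Reference: V·s·A⁻¹ = J·C⁻¹·s·A⁻¹ = kg·m²·s⁻²·A⁻².
Each option:
  (a) Ω = V·A⁻¹ = kg·m²·s⁻³·A⁻²
  (b) [A] · [kg·m²·s⁻²·A⁻²] = kg·m²·s⁻²·A⁻¹
  (c) [inductance] = kg·m²·s⁻²·A⁻²  ← same
  (d) [voltage] = kg·m²·s⁻³·A⁻¹
Only (c) matches kg·m²·s⁻²·A⁻².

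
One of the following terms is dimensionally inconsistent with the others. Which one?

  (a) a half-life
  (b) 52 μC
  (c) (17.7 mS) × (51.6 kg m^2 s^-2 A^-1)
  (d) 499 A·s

Expand each in SI base units:
  (a) [half-life] = s
  (b) C = s·A
  (c) [kg⁻¹·m⁻²·s³·A²] · [kg·m²·s⁻²·A⁻¹] = s·A
  (d) A·s = s·A
All reduce to s·A except (a), which is s.

(a)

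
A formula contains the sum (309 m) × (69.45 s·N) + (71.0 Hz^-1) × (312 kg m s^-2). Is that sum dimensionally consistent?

No

Expand each in SI base units:
  (309 m) × (69.45 s·N):  [m] · [kg·m·s⁻¹] = kg·m²·s⁻¹
  (71.0 Hz^-1) × (312 kg m s^-2):  [s] · [kg·m·s⁻²] = kg·m·s⁻¹
kg·m²·s⁻¹ ≠ kg·m·s⁻¹, so they cannot be added.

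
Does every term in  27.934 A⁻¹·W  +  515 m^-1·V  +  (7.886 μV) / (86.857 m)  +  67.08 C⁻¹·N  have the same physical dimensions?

No

Expand each in SI base units:
  27.934 A⁻¹·W:  W·A⁻¹ = J·s⁻¹·A⁻¹ = kg·m²·s⁻³·A⁻¹
  515 m^-1·V:  V·m⁻¹ = J·C⁻¹·m⁻¹ = kg·m·s⁻³·A⁻¹
  (7.886 μV) / (86.857 m):  [kg·m²·s⁻³·A⁻¹] / [m] = kg·m·s⁻³·A⁻¹
  67.08 C⁻¹·N:  N·C⁻¹ = kg·m·s⁻²·(s·A)⁻¹ = kg·m·s⁻³·A⁻¹
The terms do not share a single dimension (kg·m²·s⁻³·A⁻¹ vs kg·m·s⁻³·A⁻¹).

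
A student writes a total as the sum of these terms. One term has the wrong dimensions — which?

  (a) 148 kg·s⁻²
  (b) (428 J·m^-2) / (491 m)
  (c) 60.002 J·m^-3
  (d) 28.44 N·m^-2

Work out the base dimensions of each:
  (a) kg·s⁻²
  (b) [kg·s⁻²] / [m] = kg·m⁻¹·s⁻²
  (c) J·m⁻³ = N·m·m⁻³ = kg·m⁻¹·s⁻²
  (d) N·m⁻² = kg·m·s⁻²·m⁻² = kg·m⁻¹·s⁻²
All reduce to kg·m⁻¹·s⁻² except (a), which is kg·s⁻².

(a)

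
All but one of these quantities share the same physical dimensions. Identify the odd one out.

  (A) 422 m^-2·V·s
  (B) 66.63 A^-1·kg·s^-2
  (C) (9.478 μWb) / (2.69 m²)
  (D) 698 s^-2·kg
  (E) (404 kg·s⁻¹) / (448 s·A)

(D)

Reduce each to base SI dimensions:
  (A) V·s·m⁻² = J·C⁻¹·s·m⁻² = kg·s⁻²·A⁻¹
  (B) kg·s⁻²·A⁻¹
  (C) [kg·m²·s⁻²·A⁻¹] / [m²] = kg·s⁻²·A⁻¹
  (D) kg·s⁻²
  (E) [kg·s⁻¹] / [s·A] = kg·s⁻²·A⁻¹
All reduce to kg·s⁻²·A⁻¹ except (D), which is kg·s⁻².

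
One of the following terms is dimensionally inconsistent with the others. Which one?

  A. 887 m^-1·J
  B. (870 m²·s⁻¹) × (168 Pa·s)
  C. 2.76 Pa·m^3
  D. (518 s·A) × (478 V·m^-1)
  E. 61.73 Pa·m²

C.

Dimensions:
  A. J·m⁻¹ = N·m·m⁻¹ = kg·m·s⁻²
  B. [m²·s⁻¹] · [kg·m⁻¹·s⁻¹] = kg·m·s⁻²
  C. Pa·m³ = N·m⁻²·m³ = kg·m²·s⁻²
  D. [s·A] · [kg·m·s⁻³·A⁻¹] = kg·m·s⁻²
  E. Pa·m² = N·m⁻²·m² = kg·m·s⁻²
All reduce to kg·m·s⁻² except C., which is kg·m²·s⁻².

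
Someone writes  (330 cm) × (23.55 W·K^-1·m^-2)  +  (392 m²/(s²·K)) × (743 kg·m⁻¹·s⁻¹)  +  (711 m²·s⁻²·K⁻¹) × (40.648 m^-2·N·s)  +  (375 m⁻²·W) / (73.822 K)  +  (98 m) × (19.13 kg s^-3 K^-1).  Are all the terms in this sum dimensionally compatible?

Dimensions:
  (330 cm) × (23.55 W·K^-1·m^-2):  [m] · [kg·s⁻³·K⁻¹] = kg·m·s⁻³·K⁻¹
  (392 m²/(s²·K)) × (743 kg·m⁻¹·s⁻¹):  [m²·s⁻²·K⁻¹] · [kg·m⁻¹·s⁻¹] = kg·m·s⁻³·K⁻¹
  (711 m²·s⁻²·K⁻¹) × (40.648 m^-2·N·s):  [m²·s⁻²·K⁻¹] · [kg·m⁻¹·s⁻¹] = kg·m·s⁻³·K⁻¹
  (375 m⁻²·W) / (73.822 K):  [kg·s⁻³] / [K] = kg·s⁻³·K⁻¹
  (98 m) × (19.13 kg s^-3 K^-1):  [m] · [kg·s⁻³·K⁻¹] = kg·m·s⁻³·K⁻¹
The terms do not share a single dimension (kg·m·s⁻³·K⁻¹ vs kg·s⁻³·K⁻¹).

No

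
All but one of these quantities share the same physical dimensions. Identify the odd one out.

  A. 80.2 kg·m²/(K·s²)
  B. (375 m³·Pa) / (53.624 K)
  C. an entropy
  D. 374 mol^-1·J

Work out the base dimensions of each:
  A. kg·m²·s⁻²·K⁻¹
  B. [kg·m²·s⁻²] / [K] = kg·m²·s⁻²·K⁻¹
  C. [entropy] = kg·m²·s⁻²·K⁻¹
  D. J·mol⁻¹ = N·m·mol⁻¹ = kg·m²·s⁻²·mol⁻¹
All reduce to kg·m²·s⁻²·K⁻¹ except D., which is kg·m²·s⁻²·mol⁻¹.

D.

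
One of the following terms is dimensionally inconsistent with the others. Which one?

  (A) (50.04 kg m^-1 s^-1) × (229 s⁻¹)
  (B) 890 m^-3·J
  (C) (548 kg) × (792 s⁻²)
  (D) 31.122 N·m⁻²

Work out the base dimensions of each:
  (A) [kg·m⁻¹·s⁻¹] · [s⁻¹] = kg·m⁻¹·s⁻²
  (B) J·m⁻³ = N·m·m⁻³ = kg·m⁻¹·s⁻²
  (C) [kg] · [s⁻²] = kg·s⁻²
  (D) N·m⁻² = kg·m·s⁻²·m⁻² = kg·m⁻¹·s⁻²
All reduce to kg·m⁻¹·s⁻² except (C), which is kg·s⁻².

(C)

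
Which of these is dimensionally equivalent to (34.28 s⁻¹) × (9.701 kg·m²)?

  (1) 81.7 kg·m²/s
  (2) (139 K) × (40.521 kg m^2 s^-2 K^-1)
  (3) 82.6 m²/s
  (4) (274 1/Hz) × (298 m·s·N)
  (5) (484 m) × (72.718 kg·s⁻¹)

(1)

Reference: [s⁻¹] · [kg·m²] = kg·m²·s⁻¹.
Each option:
  (1) kg·m²·s⁻¹  ← same
  (2) [K] · [kg·m²·s⁻²·K⁻¹] = kg·m²·s⁻²
  (3) m²·s⁻¹
  (4) [s] · [kg·m²·s⁻¹] = kg·m²
  (5) [m] · [kg·s⁻¹] = kg·m·s⁻¹
Only (1) matches kg·m²·s⁻¹.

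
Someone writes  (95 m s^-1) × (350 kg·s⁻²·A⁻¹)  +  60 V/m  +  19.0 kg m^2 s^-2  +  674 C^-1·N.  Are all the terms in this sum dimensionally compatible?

Reduce each to base SI dimensions:
  (95 m s^-1) × (350 kg·s⁻²·A⁻¹):  [m·s⁻¹] · [kg·s⁻²·A⁻¹] = kg·m·s⁻³·A⁻¹
  60 V/m:  V·m⁻¹ = J·C⁻¹·m⁻¹ = kg·m·s⁻³·A⁻¹
  19.0 kg m^2 s^-2:  kg·m²·s⁻²
  674 C^-1·N:  N·C⁻¹ = kg·m·s⁻²·(s·A)⁻¹ = kg·m·s⁻³·A⁻¹
The terms do not share a single dimension (kg·m²·s⁻² vs kg·m·s⁻³·A⁻¹).

No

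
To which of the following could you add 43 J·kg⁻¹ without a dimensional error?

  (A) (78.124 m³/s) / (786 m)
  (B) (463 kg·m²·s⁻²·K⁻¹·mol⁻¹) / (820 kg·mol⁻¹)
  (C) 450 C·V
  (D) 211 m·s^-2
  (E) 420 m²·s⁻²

(E)

Reference: J·kg⁻¹ = N·m·kg⁻¹ = m²·s⁻².
Each option:
  (A) [m³·s⁻¹] / [m] = m²·s⁻¹
  (B) [kg·m²·s⁻²·K⁻¹·mol⁻¹] / [kg·mol⁻¹] = m²·s⁻²·K⁻¹
  (C) C·V = s·A·J·C⁻¹ = kg·m²·s⁻²
  (D) m·s⁻²
  (E) m²·s⁻²  ← same
Only (E) matches m²·s⁻².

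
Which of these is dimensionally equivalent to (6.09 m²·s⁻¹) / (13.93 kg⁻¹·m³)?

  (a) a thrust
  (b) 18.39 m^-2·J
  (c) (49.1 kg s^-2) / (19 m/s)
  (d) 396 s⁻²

(c)

Reference: [m²·s⁻¹] / [kg⁻¹·m³] = kg·m⁻¹·s⁻¹.
Each option:
  (a) [thrust] = kg·m·s⁻²
  (b) J·m⁻² = N·m·m⁻² = kg·s⁻²
  (c) [kg·s⁻²] / [m·s⁻¹] = kg·m⁻¹·s⁻¹  ← same
  (d) s⁻²
Only (c) matches kg·m⁻¹·s⁻¹.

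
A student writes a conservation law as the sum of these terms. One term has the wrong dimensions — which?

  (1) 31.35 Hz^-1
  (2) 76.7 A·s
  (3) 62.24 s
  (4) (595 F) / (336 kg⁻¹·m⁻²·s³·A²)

(2)

Work out the base dimensions of each:
  (1) Hz⁻¹ = (s⁻¹)⁻¹ = s
  (2) A·s = s·A
  (3) s
  (4) [kg⁻¹·m⁻²·s⁴·A²] / [kg⁻¹·m⁻²·s³·A²] = s
All reduce to s except (2), which is s·A.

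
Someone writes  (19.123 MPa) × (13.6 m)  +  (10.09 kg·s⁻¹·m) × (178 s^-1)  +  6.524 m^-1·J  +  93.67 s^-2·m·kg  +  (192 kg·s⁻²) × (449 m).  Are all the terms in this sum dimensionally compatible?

No

Work out the base dimensions of each:
  (19.123 MPa) × (13.6 m):  [kg·m⁻¹·s⁻²] · [m] = kg·s⁻²
  (10.09 kg·s⁻¹·m) × (178 s^-1):  [kg·m·s⁻¹] · [s⁻¹] = kg·m·s⁻²
  6.524 m^-1·J:  J·m⁻¹ = N·m·m⁻¹ = kg·m·s⁻²
  93.67 s^-2·m·kg:  kg·m·s⁻²
  (192 kg·s⁻²) × (449 m):  [kg·s⁻²] · [m] = kg·m·s⁻²
The terms do not share a single dimension (kg·m·s⁻² vs kg·s⁻²).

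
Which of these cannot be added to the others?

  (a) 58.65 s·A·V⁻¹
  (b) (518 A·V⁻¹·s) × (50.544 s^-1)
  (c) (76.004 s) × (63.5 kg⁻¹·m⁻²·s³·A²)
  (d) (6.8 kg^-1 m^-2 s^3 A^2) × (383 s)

Reduce each to base SI dimensions:
  (a) A·s·V⁻¹ = A·s·(J·C⁻¹)⁻¹ = kg⁻¹·m⁻²·s⁴·A²
  (b) [kg⁻¹·m⁻²·s⁴·A²] · [s⁻¹] = kg⁻¹·m⁻²·s³·A²
  (c) [s] · [kg⁻¹·m⁻²·s³·A²] = kg⁻¹·m⁻²·s⁴·A²
  (d) [kg⁻¹·m⁻²·s³·A²] · [s] = kg⁻¹·m⁻²·s⁴·A²
All reduce to kg⁻¹·m⁻²·s⁴·A² except (b), which is kg⁻¹·m⁻²·s³·A².

(b)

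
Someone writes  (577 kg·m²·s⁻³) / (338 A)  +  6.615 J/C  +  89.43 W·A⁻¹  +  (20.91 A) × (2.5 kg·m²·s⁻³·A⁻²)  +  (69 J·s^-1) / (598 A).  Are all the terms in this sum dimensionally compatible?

Dimensions:
  (577 kg·m²·s⁻³) / (338 A):  [kg·m²·s⁻³] / [A] = kg·m²·s⁻³·A⁻¹
  6.615 J/C:  J·C⁻¹ = N·m·(s·A)⁻¹ = kg·m²·s⁻³·A⁻¹
  89.43 W·A⁻¹:  W·A⁻¹ = J·s⁻¹·A⁻¹ = kg·m²·s⁻³·A⁻¹
  (20.91 A) × (2.5 kg·m²·s⁻³·A⁻²):  [A] · [kg·m²·s⁻³·A⁻²] = kg·m²·s⁻³·A⁻¹
  (69 J·s^-1) / (598 A):  [kg·m²·s⁻³] / [A] = kg·m²·s⁻³·A⁻¹
Every term reduces to kg·m²·s⁻³·A⁻¹.

Yes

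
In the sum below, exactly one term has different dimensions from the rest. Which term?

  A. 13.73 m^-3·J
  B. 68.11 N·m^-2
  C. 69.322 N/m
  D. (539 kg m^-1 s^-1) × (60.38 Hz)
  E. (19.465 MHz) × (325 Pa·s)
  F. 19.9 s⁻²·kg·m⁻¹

Work out the base dimensions of each:
  A. J·m⁻³ = N·m·m⁻³ = kg·m⁻¹·s⁻²
  B. N·m⁻² = kg·m·s⁻²·m⁻² = kg·m⁻¹·s⁻²
  C. N·m⁻¹ = kg·m·s⁻²·m⁻¹ = kg·s⁻²
  D. [kg·m⁻¹·s⁻¹] · [s⁻¹] = kg·m⁻¹·s⁻²
  E. [s⁻¹] · [kg·m⁻¹·s⁻¹] = kg·m⁻¹·s⁻²
  F. kg·m⁻¹·s⁻²
All reduce to kg·m⁻¹·s⁻² except C., which is kg·s⁻².

C.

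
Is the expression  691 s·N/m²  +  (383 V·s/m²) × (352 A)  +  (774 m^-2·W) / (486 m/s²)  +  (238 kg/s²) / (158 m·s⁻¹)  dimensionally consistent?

No

Reduce each to base SI dimensions:
  691 s·N/m²:  N·s·m⁻² = kg·m·s⁻²·s·m⁻² = kg·m⁻¹·s⁻¹
  (383 V·s/m²) × (352 A):  [kg·s⁻²·A⁻¹] · [A] = kg·s⁻²
  (774 m^-2·W) / (486 m/s²):  [kg·s⁻³] / [m·s⁻²] = kg·m⁻¹·s⁻¹
  (238 kg/s²) / (158 m·s⁻¹):  [kg·s⁻²] / [m·s⁻¹] = kg·m⁻¹·s⁻¹
The terms do not share a single dimension (kg·m⁻¹·s⁻¹ vs kg·s⁻²).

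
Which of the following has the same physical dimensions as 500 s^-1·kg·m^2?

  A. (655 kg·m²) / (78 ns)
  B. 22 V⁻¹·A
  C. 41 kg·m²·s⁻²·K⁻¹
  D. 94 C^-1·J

Reference: kg·m²·s⁻¹.
Each option:
  A. [kg·m²] / [s] = kg·m²·s⁻¹  ← same
  B. A·V⁻¹ = A·(J·C⁻¹)⁻¹ = kg⁻¹·m⁻²·s³·A²
  C. kg·m²·s⁻²·K⁻¹
  D. J·C⁻¹ = N·m·(s·A)⁻¹ = kg·m²·s⁻³·A⁻¹
Only A. matches kg·m²·s⁻¹.

A.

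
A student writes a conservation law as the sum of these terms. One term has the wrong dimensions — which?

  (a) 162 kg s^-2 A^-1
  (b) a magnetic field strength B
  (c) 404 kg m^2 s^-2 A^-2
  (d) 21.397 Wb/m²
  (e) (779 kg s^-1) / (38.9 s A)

Expand each in SI base units:
  (a) kg·s⁻²·A⁻¹
  (b) [magnetic field strength B] = kg·s⁻²·A⁻¹
  (c) kg·m²·s⁻²·A⁻²
  (d) Wb·m⁻² = V·s·m⁻² = kg·s⁻²·A⁻¹
  (e) [kg·s⁻¹] / [s·A] = kg·s⁻²·A⁻¹
All reduce to kg·s⁻²·A⁻¹ except (c), which is kg·m²·s⁻²·A⁻².

(c)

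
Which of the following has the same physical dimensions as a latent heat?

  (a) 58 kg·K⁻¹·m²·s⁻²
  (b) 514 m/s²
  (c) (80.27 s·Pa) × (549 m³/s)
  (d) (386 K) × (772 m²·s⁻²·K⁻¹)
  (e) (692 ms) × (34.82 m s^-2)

(d)

Reference: [latent heat] = m²·s⁻².
Each option:
  (a) kg·m²·s⁻²·K⁻¹
  (b) m·s⁻²
  (c) [kg·m⁻¹·s⁻¹] · [m³·s⁻¹] = kg·m²·s⁻²
  (d) [K] · [m²·s⁻²·K⁻¹] = m²·s⁻²  ← same
  (e) [s] · [m·s⁻²] = m·s⁻¹
Only (d) matches m²·s⁻².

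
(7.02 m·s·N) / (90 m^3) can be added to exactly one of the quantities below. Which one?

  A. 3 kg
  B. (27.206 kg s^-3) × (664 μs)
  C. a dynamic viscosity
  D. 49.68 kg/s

C.

Reference: [kg·m²·s⁻¹] / [m³] = kg·m⁻¹·s⁻¹.
Each option:
  A. kg
  B. [kg·s⁻³] · [s] = kg·s⁻²
  C. [dynamic viscosity] = kg·m⁻¹·s⁻¹  ← same
  D. kg·s⁻¹
Only C. matches kg·m⁻¹·s⁻¹.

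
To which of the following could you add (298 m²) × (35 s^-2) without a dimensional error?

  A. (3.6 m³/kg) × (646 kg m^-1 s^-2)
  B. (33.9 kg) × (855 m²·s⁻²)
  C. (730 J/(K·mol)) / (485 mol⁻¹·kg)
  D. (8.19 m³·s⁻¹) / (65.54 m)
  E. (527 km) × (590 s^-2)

Reference: [m²] · [s⁻²] = m²·s⁻².
Each option:
  A. [kg⁻¹·m³] · [kg·m⁻¹·s⁻²] = m²·s⁻²  ← same
  B. [kg] · [m²·s⁻²] = kg·m²·s⁻²
  C. [kg·m²·s⁻²·K⁻¹·mol⁻¹] / [kg·mol⁻¹] = m²·s⁻²·K⁻¹
  D. [m³·s⁻¹] / [m] = m²·s⁻¹
  E. [m] · [s⁻²] = m·s⁻²
Only A. matches m²·s⁻².

A.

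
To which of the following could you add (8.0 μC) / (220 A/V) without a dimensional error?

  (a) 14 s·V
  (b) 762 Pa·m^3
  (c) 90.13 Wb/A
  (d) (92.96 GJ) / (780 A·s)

(a)

Reference: [s·A] / [kg⁻¹·m⁻²·s³·A²] = kg·m²·s⁻²·A⁻¹.
Each option:
  (a) V·s = J·C⁻¹·s = kg·m²·s⁻²·A⁻¹  ← same
  (b) Pa·m³ = N·m⁻²·m³ = kg·m²·s⁻²
  (c) Wb·A⁻¹ = V·s·A⁻¹ = kg·m²·s⁻²·A⁻²
  (d) [kg·m²·s⁻²] / [s·A] = kg·m²·s⁻³·A⁻¹
Only (a) matches kg·m²·s⁻²·A⁻¹.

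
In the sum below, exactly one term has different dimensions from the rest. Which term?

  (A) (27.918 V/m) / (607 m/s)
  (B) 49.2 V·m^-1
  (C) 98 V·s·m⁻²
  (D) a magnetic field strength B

(B)

Dimensions:
  (A) [kg·m·s⁻³·A⁻¹] / [m·s⁻¹] = kg·s⁻²·A⁻¹
  (B) V·m⁻¹ = J·C⁻¹·m⁻¹ = kg·m·s⁻³·A⁻¹
  (C) V·s·m⁻² = J·C⁻¹·s·m⁻² = kg·s⁻²·A⁻¹
  (D) [magnetic field strength B] = kg·s⁻²·A⁻¹
All reduce to kg·s⁻²·A⁻¹ except (B), which is kg·m·s⁻³·A⁻¹.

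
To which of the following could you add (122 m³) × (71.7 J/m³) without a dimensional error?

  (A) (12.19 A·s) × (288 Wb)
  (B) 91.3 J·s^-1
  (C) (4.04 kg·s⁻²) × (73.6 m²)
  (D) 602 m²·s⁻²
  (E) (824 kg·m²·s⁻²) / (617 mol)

(C)

Reference: [m³] · [kg·m⁻¹·s⁻²] = kg·m²·s⁻².
Each option:
  (A) [s·A] · [kg·m²·s⁻²·A⁻¹] = kg·m²·s⁻¹
  (B) J·s⁻¹ = N·m·s⁻¹ = kg·m²·s⁻³
  (C) [kg·s⁻²] · [m²] = kg·m²·s⁻²  ← same
  (D) m²·s⁻²
  (E) [kg·m²·s⁻²] / [mol] = kg·m²·s⁻²·mol⁻¹
Only (C) matches kg·m²·s⁻².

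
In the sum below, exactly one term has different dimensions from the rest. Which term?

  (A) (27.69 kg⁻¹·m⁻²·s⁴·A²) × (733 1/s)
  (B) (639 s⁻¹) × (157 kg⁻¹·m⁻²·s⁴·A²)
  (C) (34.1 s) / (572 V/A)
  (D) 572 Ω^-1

Work out the base dimensions of each:
  (A) [kg⁻¹·m⁻²·s⁴·A²] · [s⁻¹] = kg⁻¹·m⁻²·s³·A²
  (B) [s⁻¹] · [kg⁻¹·m⁻²·s⁴·A²] = kg⁻¹·m⁻²·s³·A²
  (C) [s] / [kg·m²·s⁻³·A⁻²] = kg⁻¹·m⁻²·s⁴·A²
  (D) Ω⁻¹ = (V·A⁻¹)⁻¹ = kg⁻¹·m⁻²·s³·A²
All reduce to kg⁻¹·m⁻²·s³·A² except (C), which is kg⁻¹·m⁻²·s⁴·A².

(C)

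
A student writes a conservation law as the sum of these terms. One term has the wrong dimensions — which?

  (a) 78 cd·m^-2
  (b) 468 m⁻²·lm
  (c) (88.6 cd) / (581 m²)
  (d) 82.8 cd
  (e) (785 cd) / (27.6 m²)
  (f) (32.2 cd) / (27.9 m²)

Expand each in SI base units:
  (a) cd·m⁻² = m⁻²·cd
  (b) lm·m⁻² = cd·m⁻² = m⁻²·cd
  (c) [cd] / [m²] = m⁻²·cd
  (d) cd
  (e) [cd] / [m²] = m⁻²·cd
  (f) [cd] / [m²] = m⁻²·cd
All reduce to m⁻²·cd except (d), which is cd.

(d)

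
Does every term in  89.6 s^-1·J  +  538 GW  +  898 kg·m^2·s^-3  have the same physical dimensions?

Yes

Work out the base dimensions of each:
  89.6 s^-1·J:  J·s⁻¹ = N·m·s⁻¹ = kg·m²·s⁻³
  538 GW:  W = J·s⁻¹ = kg·m²·s⁻³
  898 kg·m^2·s^-3:  kg·m²·s⁻³
Every term reduces to kg·m²·s⁻³.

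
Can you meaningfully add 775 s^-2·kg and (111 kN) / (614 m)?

Yes

Expand each in SI base units:
  775 s^-2·kg:  kg·s⁻²
  (111 kN) / (614 m):  [kg·m·s⁻²] / [m] = kg·s⁻²
Both are kg·s⁻², so they have the same dimensions and can be added.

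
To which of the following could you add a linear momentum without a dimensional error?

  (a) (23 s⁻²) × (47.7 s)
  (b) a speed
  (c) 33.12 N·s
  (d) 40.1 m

(c)

Reference: [linear momentum] = kg·m·s⁻¹.
Each option:
  (a) [s⁻²] · [s] = s⁻¹
  (b) [speed] = m·s⁻¹
  (c) N·s = kg·m·s⁻²·s = kg·m·s⁻¹  ← same
  (d) m
Only (c) matches kg·m·s⁻¹.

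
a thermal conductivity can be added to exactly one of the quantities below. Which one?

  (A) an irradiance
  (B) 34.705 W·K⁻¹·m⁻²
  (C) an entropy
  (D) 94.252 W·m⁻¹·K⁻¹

Reference: [thermal conductivity] = kg·m·s⁻³·K⁻¹.
Each option:
  (A) [irradiance] = kg·s⁻³
  (B) W·m⁻²·K⁻¹ = J·s⁻¹·m⁻²·K⁻¹ = kg·s⁻³·K⁻¹
  (C) [entropy] = kg·m²·s⁻²·K⁻¹
  (D) W·m⁻¹·K⁻¹ = J·s⁻¹·m⁻¹·K⁻¹ = kg·m·s⁻³·K⁻¹  ← same
Only (D) matches kg·m·s⁻³·K⁻¹.

(D)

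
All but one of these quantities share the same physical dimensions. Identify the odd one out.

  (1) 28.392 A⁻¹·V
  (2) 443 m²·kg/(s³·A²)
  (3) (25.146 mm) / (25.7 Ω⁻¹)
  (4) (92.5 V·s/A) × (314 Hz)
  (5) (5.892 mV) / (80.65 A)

(3)

Reduce each to base SI dimensions:
  (1) V·A⁻¹ = J·C⁻¹·A⁻¹ = kg·m²·s⁻³·A⁻²
  (2) kg·m²·s⁻³·A⁻²
  (3) [m] / [kg⁻¹·m⁻²·s³·A²] = kg·m³·s⁻³·A⁻²
  (4) [kg·m²·s⁻²·A⁻²] · [s⁻¹] = kg·m²·s⁻³·A⁻²
  (5) [kg·m²·s⁻³·A⁻¹] / [A] = kg·m²·s⁻³·A⁻²
All reduce to kg·m²·s⁻³·A⁻² except (3), which is kg·m³·s⁻³·A⁻².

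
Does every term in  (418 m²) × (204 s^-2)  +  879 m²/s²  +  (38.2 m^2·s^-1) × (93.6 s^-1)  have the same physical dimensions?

In SI base units:
  (418 m²) × (204 s^-2):  [m²] · [s⁻²] = m²·s⁻²
  879 m²/s²:  m²·s⁻²
  (38.2 m^2·s^-1) × (93.6 s^-1):  [m²·s⁻¹] · [s⁻¹] = m²·s⁻²
Every term reduces to m²·s⁻².

Yes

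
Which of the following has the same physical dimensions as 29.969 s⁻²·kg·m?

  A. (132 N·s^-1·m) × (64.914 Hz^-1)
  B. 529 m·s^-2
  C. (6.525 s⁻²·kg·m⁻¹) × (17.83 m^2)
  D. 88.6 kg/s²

C.

Reference: kg·m·s⁻².
Each option:
  A. [kg·m²·s⁻³] · [s] = kg·m²·s⁻²
  B. m·s⁻²
  C. [kg·m⁻¹·s⁻²] · [m²] = kg·m·s⁻²  ← same
  D. kg·s⁻²
Only C. matches kg·m·s⁻².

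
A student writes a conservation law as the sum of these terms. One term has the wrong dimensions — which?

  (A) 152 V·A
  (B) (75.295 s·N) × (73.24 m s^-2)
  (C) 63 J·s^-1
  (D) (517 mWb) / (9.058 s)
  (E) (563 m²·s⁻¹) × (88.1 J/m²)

(D)

Reduce each to base SI dimensions:
  (A) V·A = J·C⁻¹·A = kg·m²·s⁻³
  (B) [kg·m·s⁻¹] · [m·s⁻²] = kg·m²·s⁻³
  (C) J·s⁻¹ = N·m·s⁻¹ = kg·m²·s⁻³
  (D) [kg·m²·s⁻²·A⁻¹] / [s] = kg·m²·s⁻³·A⁻¹
  (E) [m²·s⁻¹] · [kg·s⁻²] = kg·m²·s⁻³
All reduce to kg·m²·s⁻³ except (D), which is kg·m²·s⁻³·A⁻¹.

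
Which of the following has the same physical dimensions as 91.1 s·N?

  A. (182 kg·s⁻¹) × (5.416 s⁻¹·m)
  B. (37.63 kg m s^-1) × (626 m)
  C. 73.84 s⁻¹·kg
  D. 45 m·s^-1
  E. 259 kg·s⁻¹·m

E.

Reference: N·s = kg·m·s⁻²·s = kg·m·s⁻¹.
Each option:
  A. [kg·s⁻¹] · [m·s⁻¹] = kg·m·s⁻²
  B. [kg·m·s⁻¹] · [m] = kg·m²·s⁻¹
  C. kg·s⁻¹
  D. m·s⁻¹
  E. kg·m·s⁻¹  ← same
Only E. matches kg·m·s⁻¹.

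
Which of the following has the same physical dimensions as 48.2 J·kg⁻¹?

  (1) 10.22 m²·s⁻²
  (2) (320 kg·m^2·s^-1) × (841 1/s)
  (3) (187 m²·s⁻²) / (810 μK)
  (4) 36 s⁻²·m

(1)

Reference: J·kg⁻¹ = N·m·kg⁻¹ = m²·s⁻².
Each option:
  (1) m²·s⁻²  ← same
  (2) [kg·m²·s⁻¹] · [s⁻¹] = kg·m²·s⁻²
  (3) [m²·s⁻²] / [K] = m²·s⁻²·K⁻¹
  (4) m·s⁻²
Only (1) matches m²·s⁻².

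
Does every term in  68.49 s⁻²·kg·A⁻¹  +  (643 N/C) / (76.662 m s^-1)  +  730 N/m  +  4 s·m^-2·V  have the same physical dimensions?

No

In SI base units:
  68.49 s⁻²·kg·A⁻¹:  kg·s⁻²·A⁻¹
  (643 N/C) / (76.662 m s^-1):  [kg·m·s⁻³·A⁻¹] / [m·s⁻¹] = kg·s⁻²·A⁻¹
  730 N/m:  N·m⁻¹ = kg·m·s⁻²·m⁻¹ = kg·s⁻²
  4 s·m^-2·V:  V·s·m⁻² = J·C⁻¹·s·m⁻² = kg·s⁻²·A⁻¹
The terms do not share a single dimension (kg·s⁻² vs kg·s⁻²·A⁻¹).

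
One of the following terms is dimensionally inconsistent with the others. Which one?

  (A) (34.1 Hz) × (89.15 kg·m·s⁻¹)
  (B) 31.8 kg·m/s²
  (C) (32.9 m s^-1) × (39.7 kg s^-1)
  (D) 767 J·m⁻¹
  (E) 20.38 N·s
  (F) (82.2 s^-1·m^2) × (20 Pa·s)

(E)

Expand each in SI base units:
  (A) [s⁻¹] · [kg·m·s⁻¹] = kg·m·s⁻²
  (B) kg·m·s⁻²
  (C) [m·s⁻¹] · [kg·s⁻¹] = kg·m·s⁻²
  (D) J·m⁻¹ = N·m·m⁻¹ = kg·m·s⁻²
  (E) N·s = kg·m·s⁻²·s = kg·m·s⁻¹
  (F) [m²·s⁻¹] · [kg·m⁻¹·s⁻¹] = kg·m·s⁻²
All reduce to kg·m·s⁻² except (E), which is kg·m·s⁻¹.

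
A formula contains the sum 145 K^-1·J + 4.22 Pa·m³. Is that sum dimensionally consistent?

No

Dimensions:
  145 K^-1·J:  J·K⁻¹ = N·m·K⁻¹ = kg·m²·s⁻²·K⁻¹
  4.22 Pa·m³:  Pa·m³ = N·m⁻²·m³ = kg·m²·s⁻²
kg·m²·s⁻²·K⁻¹ ≠ kg·m²·s⁻², so they cannot be added.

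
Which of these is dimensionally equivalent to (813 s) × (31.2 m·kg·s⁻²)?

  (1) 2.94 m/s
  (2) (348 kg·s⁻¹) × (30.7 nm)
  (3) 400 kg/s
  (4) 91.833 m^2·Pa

Reference: [s] · [kg·m·s⁻²] = kg·m·s⁻¹.
Each option:
  (1) m·s⁻¹
  (2) [kg·s⁻¹] · [m] = kg·m·s⁻¹  ← same
  (3) kg·s⁻¹
  (4) Pa·m² = N·m⁻²·m² = kg·m·s⁻²
Only (2) matches kg·m·s⁻¹.

(2)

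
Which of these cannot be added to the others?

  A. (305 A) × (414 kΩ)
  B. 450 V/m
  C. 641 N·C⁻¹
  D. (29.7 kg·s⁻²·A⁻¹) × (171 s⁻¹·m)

In SI base units:
  A. [A] · [kg·m²·s⁻³·A⁻²] = kg·m²·s⁻³·A⁻¹
  B. V·m⁻¹ = J·C⁻¹·m⁻¹ = kg·m·s⁻³·A⁻¹
  C. N·C⁻¹ = kg·m·s⁻²·(s·A)⁻¹ = kg·m·s⁻³·A⁻¹
  D. [kg·s⁻²·A⁻¹] · [m·s⁻¹] = kg·m·s⁻³·A⁻¹
All reduce to kg·m·s⁻³·A⁻¹ except A., which is kg·m²·s⁻³·A⁻¹.

A.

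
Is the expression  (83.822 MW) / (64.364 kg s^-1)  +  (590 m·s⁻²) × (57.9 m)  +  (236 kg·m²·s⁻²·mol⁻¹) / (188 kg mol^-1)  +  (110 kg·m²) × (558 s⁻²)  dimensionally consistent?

No

Dimensions:
  (83.822 MW) / (64.364 kg s^-1):  [kg·m²·s⁻³] / [kg·s⁻¹] = m²·s⁻²
  (590 m·s⁻²) × (57.9 m):  [m·s⁻²] · [m] = m²·s⁻²
  (236 kg·m²·s⁻²·mol⁻¹) / (188 kg mol^-1):  [kg·m²·s⁻²·mol⁻¹] / [kg·mol⁻¹] = m²·s⁻²
  (110 kg·m²) × (558 s⁻²):  [kg·m²] · [s⁻²] = kg·m²·s⁻²
The terms do not share a single dimension (kg·m²·s⁻² vs m²·s⁻²).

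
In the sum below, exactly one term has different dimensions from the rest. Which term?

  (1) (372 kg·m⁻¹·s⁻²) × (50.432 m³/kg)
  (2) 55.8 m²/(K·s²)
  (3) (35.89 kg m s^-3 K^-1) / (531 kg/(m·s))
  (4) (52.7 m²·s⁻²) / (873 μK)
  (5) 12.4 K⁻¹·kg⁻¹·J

Work out the base dimensions of each:
  (1) [kg·m⁻¹·s⁻²] · [kg⁻¹·m³] = m²·s⁻²
  (2) m²·s⁻²·K⁻¹
  (3) [kg·m·s⁻³·K⁻¹] / [kg·m⁻¹·s⁻¹] = m²·s⁻²·K⁻¹
  (4) [m²·s⁻²] / [K] = m²·s⁻²·K⁻¹
  (5) J·kg⁻¹·K⁻¹ = N·m·kg⁻¹·K⁻¹ = m²·s⁻²·K⁻¹
All reduce to m²·s⁻²·K⁻¹ except (1), which is m²·s⁻².

(1)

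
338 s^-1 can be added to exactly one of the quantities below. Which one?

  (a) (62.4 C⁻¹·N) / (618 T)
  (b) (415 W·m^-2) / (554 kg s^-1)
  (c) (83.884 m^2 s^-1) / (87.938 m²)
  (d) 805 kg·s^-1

(c)

Reference: s⁻¹.
Each option:
  (a) [kg·m·s⁻³·A⁻¹] / [kg·s⁻²·A⁻¹] = m·s⁻¹
  (b) [kg·s⁻³] / [kg·s⁻¹] = s⁻²
  (c) [m²·s⁻¹] / [m²] = s⁻¹  ← same
  (d) kg·s⁻¹
Only (c) matches s⁻¹.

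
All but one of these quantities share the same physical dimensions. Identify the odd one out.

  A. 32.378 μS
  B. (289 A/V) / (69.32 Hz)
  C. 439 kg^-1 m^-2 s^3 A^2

Work out the base dimensions of each:
  A. S = Ω⁻¹ = kg⁻¹·m⁻²·s³·A²
  B. [kg⁻¹·m⁻²·s³·A²] / [s⁻¹] = kg⁻¹·m⁻²·s⁴·A²
  C. kg⁻¹·m⁻²·s³·A²
All reduce to kg⁻¹·m⁻²·s³·A² except B., which is kg⁻¹·m⁻²·s⁴·A².

B.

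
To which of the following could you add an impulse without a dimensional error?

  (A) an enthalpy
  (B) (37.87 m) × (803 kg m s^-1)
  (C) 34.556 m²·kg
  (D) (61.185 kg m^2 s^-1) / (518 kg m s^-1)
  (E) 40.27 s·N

(E)

Reference: [impulse] = kg·m·s⁻¹.
Each option:
  (A) [enthalpy] = kg·m²·s⁻²
  (B) [m] · [kg·m·s⁻¹] = kg·m²·s⁻¹
  (C) kg·m²
  (D) [kg·m²·s⁻¹] / [kg·m·s⁻¹] = m
  (E) N·s = kg·m·s⁻²·s = kg·m·s⁻¹  ← same
Only (E) matches kg·m·s⁻¹.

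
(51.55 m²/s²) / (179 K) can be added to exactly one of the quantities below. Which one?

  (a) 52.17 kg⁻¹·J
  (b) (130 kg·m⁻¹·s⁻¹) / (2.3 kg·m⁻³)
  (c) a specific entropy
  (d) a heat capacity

(c)

Reference: [m²·s⁻²] / [K] = m²·s⁻²·K⁻¹.
Each option:
  (a) J·kg⁻¹ = N·m·kg⁻¹ = m²·s⁻²
  (b) [kg·m⁻¹·s⁻¹] / [kg·m⁻³] = m²·s⁻¹
  (c) [specific entropy] = m²·s⁻²·K⁻¹  ← same
  (d) [heat capacity] = kg·m²·s⁻²·K⁻¹
Only (c) matches m²·s⁻²·K⁻¹.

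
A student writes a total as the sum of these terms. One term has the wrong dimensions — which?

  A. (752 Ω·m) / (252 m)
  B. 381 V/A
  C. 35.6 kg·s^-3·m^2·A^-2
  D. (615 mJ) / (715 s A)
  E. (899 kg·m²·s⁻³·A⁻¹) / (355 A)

Reduce each to base SI dimensions:
  A. [kg·m³·s⁻³·A⁻²] / [m] = kg·m²·s⁻³·A⁻²
  B. V·A⁻¹ = J·C⁻¹·A⁻¹ = kg·m²·s⁻³·A⁻²
  C. kg·m²·s⁻³·A⁻²
  D. [kg·m²·s⁻²] / [s·A] = kg·m²·s⁻³·A⁻¹
  E. [kg·m²·s⁻³·A⁻¹] / [A] = kg·m²·s⁻³·A⁻²
All reduce to kg·m²·s⁻³·A⁻² except D., which is kg·m²·s⁻³·A⁻¹.

D.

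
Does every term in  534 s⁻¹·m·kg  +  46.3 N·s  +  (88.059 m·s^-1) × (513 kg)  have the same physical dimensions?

Reduce each to base SI dimensions:
  534 s⁻¹·m·kg:  kg·m·s⁻¹
  46.3 N·s:  N·s = kg·m·s⁻²·s = kg·m·s⁻¹
  (88.059 m·s^-1) × (513 kg):  [m·s⁻¹] · [kg] = kg·m·s⁻¹
Every term reduces to kg·m·s⁻¹.

Yes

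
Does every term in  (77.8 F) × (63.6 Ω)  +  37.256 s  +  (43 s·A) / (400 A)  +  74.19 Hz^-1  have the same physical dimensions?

Reduce each to base SI dimensions:
  (77.8 F) × (63.6 Ω):  [kg⁻¹·m⁻²·s⁴·A²] · [kg·m²·s⁻³·A⁻²] = s
  37.256 s:  s
  (43 s·A) / (400 A):  [s·A] / [A] = s
  74.19 Hz^-1:  Hz⁻¹ = (s⁻¹)⁻¹ = s
Every term reduces to s.

Yes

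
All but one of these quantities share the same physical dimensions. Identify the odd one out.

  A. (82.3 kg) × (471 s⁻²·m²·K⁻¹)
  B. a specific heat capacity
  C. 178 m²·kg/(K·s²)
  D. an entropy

Reduce each to base SI dimensions:
  A. [kg] · [m²·s⁻²·K⁻¹] = kg·m²·s⁻²·K⁻¹
  B. [specific heat capacity] = m²·s⁻²·K⁻¹
  C. kg·m²·s⁻²·K⁻¹
  D. [entropy] = kg·m²·s⁻²·K⁻¹
All reduce to kg·m²·s⁻²·K⁻¹ except B., which is m²·s⁻²·K⁻¹.

B.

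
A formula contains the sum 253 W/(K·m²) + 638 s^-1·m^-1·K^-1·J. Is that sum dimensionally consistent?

No

Work out the base dimensions of each:
  253 W/(K·m²):  W·m⁻²·K⁻¹ = J·s⁻¹·m⁻²·K⁻¹ = kg·s⁻³·K⁻¹
  638 s^-1·m^-1·K^-1·J:  J·s⁻¹·m⁻¹·K⁻¹ = N·m·s⁻¹·m⁻¹·K⁻¹ = kg·m·s⁻³·K⁻¹
kg·s⁻³·K⁻¹ ≠ kg·m·s⁻³·K⁻¹, so they cannot be added.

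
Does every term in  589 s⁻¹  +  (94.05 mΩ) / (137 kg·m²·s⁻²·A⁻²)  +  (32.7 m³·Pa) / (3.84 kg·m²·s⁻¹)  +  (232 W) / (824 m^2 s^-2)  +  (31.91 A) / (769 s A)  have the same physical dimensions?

In SI base units:
  589 s⁻¹:  s⁻¹
  (94.05 mΩ) / (137 kg·m²·s⁻²·A⁻²):  [kg·m²·s⁻³·A⁻²] / [kg·m²·s⁻²·A⁻²] = s⁻¹
  (32.7 m³·Pa) / (3.84 kg·m²·s⁻¹):  [kg·m²·s⁻²] / [kg·m²·s⁻¹] = s⁻¹
  (232 W) / (824 m^2 s^-2):  [kg·m²·s⁻³] / [m²·s⁻²] = kg·s⁻¹
  (31.91 A) / (769 s A):  [A] / [s·A] = s⁻¹
The terms do not share a single dimension (kg·s⁻¹ vs s⁻¹).

No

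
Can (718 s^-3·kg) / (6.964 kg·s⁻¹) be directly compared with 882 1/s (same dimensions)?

No

Expand each in SI base units:
  (718 s^-3·kg) / (6.964 kg·s⁻¹):  [kg·s⁻³] / [kg·s⁻¹] = s⁻²
  882 1/s:  s⁻¹
s⁻² ≠ s⁻¹, so they cannot be added.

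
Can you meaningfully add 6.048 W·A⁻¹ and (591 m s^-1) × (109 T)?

No

Work out the base dimensions of each:
  6.048 W·A⁻¹:  W·A⁻¹ = J·s⁻¹·A⁻¹ = kg·m²·s⁻³·A⁻¹
  (591 m s^-1) × (109 T):  [m·s⁻¹] · [kg·s⁻²·A⁻¹] = kg·m·s⁻³·A⁻¹
kg·m²·s⁻³·A⁻¹ ≠ kg·m·s⁻³·A⁻¹, so they cannot be added.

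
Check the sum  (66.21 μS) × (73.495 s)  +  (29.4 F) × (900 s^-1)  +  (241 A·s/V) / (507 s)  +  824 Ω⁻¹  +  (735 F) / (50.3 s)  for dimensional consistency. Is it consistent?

No

Expand each in SI base units:
  (66.21 μS) × (73.495 s):  [kg⁻¹·m⁻²·s³·A²] · [s] = kg⁻¹·m⁻²·s⁴·A²
  (29.4 F) × (900 s^-1):  [kg⁻¹·m⁻²·s⁴·A²] · [s⁻¹] = kg⁻¹·m⁻²·s³·A²
  (241 A·s/V) / (507 s):  [kg⁻¹·m⁻²·s⁴·A²] / [s] = kg⁻¹·m⁻²·s³·A²
  824 Ω⁻¹:  Ω⁻¹ = (V·A⁻¹)⁻¹ = kg⁻¹·m⁻²·s³·A²
  (735 F) / (50.3 s):  [kg⁻¹·m⁻²·s⁴·A²] / [s] = kg⁻¹·m⁻²·s³·A²
The terms do not share a single dimension (kg⁻¹·m⁻²·s³·A² vs kg⁻¹·m⁻²·s⁴·A²).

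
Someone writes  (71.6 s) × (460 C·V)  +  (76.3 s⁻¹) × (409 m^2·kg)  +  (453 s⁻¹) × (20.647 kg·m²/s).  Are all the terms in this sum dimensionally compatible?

In SI base units:
  (71.6 s) × (460 C·V):  [s] · [kg·m²·s⁻²] = kg·m²·s⁻¹
  (76.3 s⁻¹) × (409 m^2·kg):  [s⁻¹] · [kg·m²] = kg·m²·s⁻¹
  (453 s⁻¹) × (20.647 kg·m²/s):  [s⁻¹] · [kg·m²·s⁻¹] = kg·m²·s⁻²
The terms do not share a single dimension (kg·m²·s⁻² vs kg·m²·s⁻¹).

No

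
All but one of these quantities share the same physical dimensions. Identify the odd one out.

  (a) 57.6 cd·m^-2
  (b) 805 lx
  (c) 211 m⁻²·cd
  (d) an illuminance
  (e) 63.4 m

Reduce each to base SI dimensions:
  (a) cd·m⁻² = m⁻²·cd
  (b) lx = lm·m⁻² = m⁻²·cd
  (c) m⁻²·cd
  (d) [illuminance] = m⁻²·cd
  (e) m
All reduce to m⁻²·cd except (e), which is m.

(e)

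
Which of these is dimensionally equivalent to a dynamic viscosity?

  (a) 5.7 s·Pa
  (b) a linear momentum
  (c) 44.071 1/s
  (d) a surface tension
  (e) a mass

Reference: [dynamic viscosity] = kg·m⁻¹·s⁻¹.
Each option:
  (a) Pa·s = N·m⁻²·s = kg·m⁻¹·s⁻¹  ← same
  (b) [linear momentum] = kg·m·s⁻¹
  (c) s⁻¹
  (d) [surface tension] = kg·s⁻²
  (e) [mass] = kg
Only (a) matches kg·m⁻¹·s⁻¹.

(a)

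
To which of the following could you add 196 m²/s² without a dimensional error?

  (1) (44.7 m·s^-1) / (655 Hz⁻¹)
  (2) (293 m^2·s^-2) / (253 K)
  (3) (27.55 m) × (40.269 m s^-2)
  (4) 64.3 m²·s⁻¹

Reference: m²·s⁻².
Each option:
  (1) [m·s⁻¹] / [s] = m·s⁻²
  (2) [m²·s⁻²] / [K] = m²·s⁻²·K⁻¹
  (3) [m] · [m·s⁻²] = m²·s⁻²  ← same
  (4) m²·s⁻¹
Only (3) matches m²·s⁻².

(3)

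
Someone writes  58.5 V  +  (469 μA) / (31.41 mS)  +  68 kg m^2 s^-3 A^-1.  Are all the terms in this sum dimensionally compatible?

Dimensions:
  58.5 V:  V = J·C⁻¹ = kg·m²·s⁻³·A⁻¹
  (469 μA) / (31.41 mS):  [A] / [kg⁻¹·m⁻²·s³·A²] = kg·m²·s⁻³·A⁻¹
  68 kg m^2 s^-3 A^-1:  kg·m²·s⁻³·A⁻¹
Every term reduces to kg·m²·s⁻³·A⁻¹.

Yes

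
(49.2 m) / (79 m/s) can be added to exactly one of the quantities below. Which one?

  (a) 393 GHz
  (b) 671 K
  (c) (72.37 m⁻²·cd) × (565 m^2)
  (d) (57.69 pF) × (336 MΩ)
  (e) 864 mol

(d)

Reference: [m] / [m·s⁻¹] = s.
Each option:
  (a) Hz = s⁻¹
  (b) K
  (c) [m⁻²·cd] · [m²] = cd
  (d) [kg⁻¹·m⁻²·s⁴·A²] · [kg·m²·s⁻³·A⁻²] = s  ← same
  (e) mol
Only (d) matches s.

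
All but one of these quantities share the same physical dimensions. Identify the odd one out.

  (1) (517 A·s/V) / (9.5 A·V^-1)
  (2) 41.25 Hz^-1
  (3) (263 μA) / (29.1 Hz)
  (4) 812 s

(3)

Reduce each to base SI dimensions:
  (1) [kg⁻¹·m⁻²·s⁴·A²] / [kg⁻¹·m⁻²·s³·A²] = s
  (2) Hz⁻¹ = (s⁻¹)⁻¹ = s
  (3) [A] / [s⁻¹] = s·A
  (4) s
All reduce to s except (3), which is s·A.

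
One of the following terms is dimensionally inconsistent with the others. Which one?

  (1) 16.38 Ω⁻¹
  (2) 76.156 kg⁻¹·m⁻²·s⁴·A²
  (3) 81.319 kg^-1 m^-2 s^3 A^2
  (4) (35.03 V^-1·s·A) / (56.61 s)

(2)

Expand each in SI base units:
  (1) Ω⁻¹ = (V·A⁻¹)⁻¹ = kg⁻¹·m⁻²·s³·A²
  (2) kg⁻¹·m⁻²·s⁴·A²
  (3) kg⁻¹·m⁻²·s³·A²
  (4) [kg⁻¹·m⁻²·s⁴·A²] / [s] = kg⁻¹·m⁻²·s³·A²
All reduce to kg⁻¹·m⁻²·s³·A² except (2), which is kg⁻¹·m⁻²·s⁴·A².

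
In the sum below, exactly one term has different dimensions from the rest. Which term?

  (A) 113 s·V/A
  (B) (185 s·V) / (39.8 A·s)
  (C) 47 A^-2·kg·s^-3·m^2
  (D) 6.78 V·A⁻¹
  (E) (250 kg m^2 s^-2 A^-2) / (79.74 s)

Work out the base dimensions of each:
  (A) V·s·A⁻¹ = J·C⁻¹·s·A⁻¹ = kg·m²·s⁻²·A⁻²
  (B) [kg·m²·s⁻²·A⁻¹] / [s·A] = kg·m²·s⁻³·A⁻²
  (C) kg·m²·s⁻³·A⁻²
  (D) V·A⁻¹ = J·C⁻¹·A⁻¹ = kg·m²·s⁻³·A⁻²
  (E) [kg·m²·s⁻²·A⁻²] / [s] = kg·m²·s⁻³·A⁻²
All reduce to kg·m²·s⁻³·A⁻² except (A), which is kg·m²·s⁻²·A⁻².

(A)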